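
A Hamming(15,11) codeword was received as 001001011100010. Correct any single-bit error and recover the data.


Syndrome = 0: no error detected

Data: 10101100010 (no errors)


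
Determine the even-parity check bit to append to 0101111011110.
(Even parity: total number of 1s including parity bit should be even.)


Number of 1s in data: 9
Parity bit: 1

1


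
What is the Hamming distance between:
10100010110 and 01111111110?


XOR: 11011101000
Count of 1s: 6

6


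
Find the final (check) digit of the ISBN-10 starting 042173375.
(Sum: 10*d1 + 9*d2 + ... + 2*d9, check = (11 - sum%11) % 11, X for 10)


Weighted sum: 159
159 mod 11 = 5

Check digit: 6


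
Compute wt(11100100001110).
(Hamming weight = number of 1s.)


Counting 1s in 11100100001110

7


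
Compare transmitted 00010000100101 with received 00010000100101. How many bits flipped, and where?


XOR: 00000000000000

0 errors (received matches sent)


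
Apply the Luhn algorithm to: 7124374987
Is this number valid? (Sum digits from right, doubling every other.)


Luhn sum = 58
58 mod 10 = 8

Invalid (Luhn sum mod 10 = 8)


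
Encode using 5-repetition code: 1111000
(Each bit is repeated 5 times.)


Each bit -> 5 copies

11111111111111111111000000000000000


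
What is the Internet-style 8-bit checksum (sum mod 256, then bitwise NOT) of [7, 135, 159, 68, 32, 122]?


Sum = 523 mod 256 = 11
Complement = 244

244


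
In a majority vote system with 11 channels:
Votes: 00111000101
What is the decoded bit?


Ones: 5 out of 11
Threshold: 6

0 (5/11 voted 1)


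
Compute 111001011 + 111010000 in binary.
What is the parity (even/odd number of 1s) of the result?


111001011 = 459
111010000 = 464
Sum = 923 = 1110011011
1s count = 7

odd parity (7 ones in 1110011011)


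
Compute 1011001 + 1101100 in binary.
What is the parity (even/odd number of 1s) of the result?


1011001 = 89
1101100 = 108
Sum = 197 = 11000101
1s count = 4

even parity (4 ones in 11000101)


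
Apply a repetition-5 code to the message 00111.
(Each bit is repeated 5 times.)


Each bit -> 5 copies

0000000000111111111111111


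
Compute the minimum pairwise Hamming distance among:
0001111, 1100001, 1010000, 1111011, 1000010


Comparing all pairs, minimum distance: 2
Can detect 1 errors, correct 0 errors

2


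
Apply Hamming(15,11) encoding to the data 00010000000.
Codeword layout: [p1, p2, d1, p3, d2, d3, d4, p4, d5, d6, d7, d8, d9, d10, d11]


Parity bits: p1=1, p2=1, p3=1, p4=0

110100100000000


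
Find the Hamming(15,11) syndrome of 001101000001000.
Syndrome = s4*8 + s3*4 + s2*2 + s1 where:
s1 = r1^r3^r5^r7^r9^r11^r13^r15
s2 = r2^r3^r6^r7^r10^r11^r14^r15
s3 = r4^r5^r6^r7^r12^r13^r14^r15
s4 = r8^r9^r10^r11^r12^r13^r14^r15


s1=1, s2=0, s3=1, s4=1

Syndrome = 13 (error at position 13)


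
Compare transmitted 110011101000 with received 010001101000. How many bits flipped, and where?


XOR: 100010000000

2 error(s) at position(s): 0, 4


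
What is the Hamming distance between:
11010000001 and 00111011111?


XOR: 11101011110
Count of 1s: 8

8


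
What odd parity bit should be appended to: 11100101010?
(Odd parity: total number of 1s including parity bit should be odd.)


Number of 1s in data: 6
Parity bit: 1

1


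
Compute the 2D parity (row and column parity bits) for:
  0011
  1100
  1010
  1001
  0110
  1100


Row parities: 000000
Column parities: 0110

Row P: 000000, Col P: 0110, Corner: 0


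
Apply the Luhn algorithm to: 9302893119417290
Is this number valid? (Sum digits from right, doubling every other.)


Luhn sum = 73
73 mod 10 = 3

Invalid (Luhn sum mod 10 = 3)


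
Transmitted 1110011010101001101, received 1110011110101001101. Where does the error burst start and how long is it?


XOR: 0000000100000000000

Burst at position 7, length 1


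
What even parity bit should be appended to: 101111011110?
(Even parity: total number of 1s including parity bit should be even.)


Number of 1s in data: 9
Parity bit: 1

1


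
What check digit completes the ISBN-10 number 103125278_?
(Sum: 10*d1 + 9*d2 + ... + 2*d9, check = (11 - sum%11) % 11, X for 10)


Weighted sum: 123
123 mod 11 = 2

Check digit: 9


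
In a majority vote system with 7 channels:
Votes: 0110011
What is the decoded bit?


Ones: 4 out of 7
Threshold: 4

1 (4/7 voted 1)


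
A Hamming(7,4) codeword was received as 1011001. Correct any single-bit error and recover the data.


Syndrome = 1: error at position 1

Data: 1001 (corrected bit 1)


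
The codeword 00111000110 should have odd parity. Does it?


Number of 1s: 5

Yes, parity is correct (5 ones)


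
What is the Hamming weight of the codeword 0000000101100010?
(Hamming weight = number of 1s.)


Counting 1s in 0000000101100010

4


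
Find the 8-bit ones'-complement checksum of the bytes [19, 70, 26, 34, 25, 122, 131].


Sum = 427 mod 256 = 171
Complement = 84

84


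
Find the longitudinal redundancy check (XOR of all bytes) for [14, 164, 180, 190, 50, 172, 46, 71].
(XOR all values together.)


XOR chain: 14 ^ 164 ^ 180 ^ 190 ^ 50 ^ 172 ^ 46 ^ 71 = 87

87


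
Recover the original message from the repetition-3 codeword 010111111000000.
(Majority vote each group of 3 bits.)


Groups: 010, 111, 111, 000, 000
Majority votes: 01100

01100


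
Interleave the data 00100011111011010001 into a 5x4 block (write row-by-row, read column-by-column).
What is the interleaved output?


Matrix:
  0010
  0011
  1110
  1101
  0001
Read columns: 00110001101110001011

00110001101110001011


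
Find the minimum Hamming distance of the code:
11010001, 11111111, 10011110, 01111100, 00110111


Comparing all pairs, minimum distance: 3
Can detect 2 errors, correct 1 errors

3


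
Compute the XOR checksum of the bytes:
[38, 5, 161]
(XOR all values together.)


XOR chain: 38 ^ 5 ^ 161 = 130

130


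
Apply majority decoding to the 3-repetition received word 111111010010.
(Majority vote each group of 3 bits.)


Groups: 111, 111, 010, 010
Majority votes: 1100

1100


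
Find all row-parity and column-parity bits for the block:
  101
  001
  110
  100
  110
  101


Row parities: 010100
Column parities: 101

Row P: 010100, Col P: 101, Corner: 0


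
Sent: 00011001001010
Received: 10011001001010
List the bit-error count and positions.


XOR: 10000000000000

1 error(s) at position(s): 0


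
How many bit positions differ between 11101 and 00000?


XOR: 11101
Count of 1s: 4

4


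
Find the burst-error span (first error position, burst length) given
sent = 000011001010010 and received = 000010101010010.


XOR: 000001100000000

Burst at position 5, length 2


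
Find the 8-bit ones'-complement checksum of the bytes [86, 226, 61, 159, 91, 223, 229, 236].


Sum = 1311 mod 256 = 31
Complement = 224

224


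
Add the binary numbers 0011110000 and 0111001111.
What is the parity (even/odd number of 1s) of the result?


0011110000 = 240
0111001111 = 463
Sum = 703 = 1010111111
1s count = 8

even parity (8 ones in 1010111111)


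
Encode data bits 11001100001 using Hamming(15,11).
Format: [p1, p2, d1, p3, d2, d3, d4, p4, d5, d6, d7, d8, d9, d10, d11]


Parity bits: p1=0, p2=1, p3=0, p4=1

011010011100001


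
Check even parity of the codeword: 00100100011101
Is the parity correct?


Number of 1s: 6

Yes, parity is correct (6 ones)


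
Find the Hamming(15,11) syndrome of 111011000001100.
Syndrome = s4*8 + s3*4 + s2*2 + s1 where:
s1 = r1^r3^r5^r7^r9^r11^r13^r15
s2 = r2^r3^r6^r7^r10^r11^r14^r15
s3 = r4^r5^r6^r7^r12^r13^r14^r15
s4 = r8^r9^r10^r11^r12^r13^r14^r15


s1=0, s2=1, s3=0, s4=0

Syndrome = 2 (error at position 2)


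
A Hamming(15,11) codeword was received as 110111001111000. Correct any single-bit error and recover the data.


Syndrome = 0: no error detected

Data: 01101111000 (no errors)


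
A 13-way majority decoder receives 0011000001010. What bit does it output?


Ones: 4 out of 13
Threshold: 7

0 (4/13 voted 1)


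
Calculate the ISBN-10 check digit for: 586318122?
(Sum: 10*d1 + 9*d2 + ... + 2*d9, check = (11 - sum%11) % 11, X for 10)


Weighted sum: 251
251 mod 11 = 9

Check digit: 2


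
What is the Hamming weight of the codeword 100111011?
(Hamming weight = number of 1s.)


Counting 1s in 100111011

6


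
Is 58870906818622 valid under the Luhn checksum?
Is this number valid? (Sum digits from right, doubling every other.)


Luhn sum = 65
65 mod 10 = 5

Invalid (Luhn sum mod 10 = 5)


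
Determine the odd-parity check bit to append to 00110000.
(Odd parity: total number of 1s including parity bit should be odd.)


Number of 1s in data: 2
Parity bit: 1

1


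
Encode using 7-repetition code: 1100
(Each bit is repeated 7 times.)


Each bit -> 7 copies

1111111111111100000000000000


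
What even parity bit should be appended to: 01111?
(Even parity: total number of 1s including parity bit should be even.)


Number of 1s in data: 4
Parity bit: 0

0


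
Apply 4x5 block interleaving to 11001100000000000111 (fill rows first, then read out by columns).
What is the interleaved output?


Matrix:
  11001
  10000
  00000
  00111
Read columns: 11001000000100011001

11001000000100011001


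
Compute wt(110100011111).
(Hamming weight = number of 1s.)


Counting 1s in 110100011111

8


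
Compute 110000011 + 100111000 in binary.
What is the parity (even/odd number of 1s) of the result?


110000011 = 387
100111000 = 312
Sum = 699 = 1010111011
1s count = 7

odd parity (7 ones in 1010111011)


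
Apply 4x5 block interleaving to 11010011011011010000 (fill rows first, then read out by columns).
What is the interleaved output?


Matrix:
  11010
  01101
  10110
  10000
Read columns: 10111100011010100100

10111100011010100100


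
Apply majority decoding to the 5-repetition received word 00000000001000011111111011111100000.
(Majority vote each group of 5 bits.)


Groups: 00000, 00000, 10000, 11111, 11101, 11111, 00000
Majority votes: 0001110

0001110


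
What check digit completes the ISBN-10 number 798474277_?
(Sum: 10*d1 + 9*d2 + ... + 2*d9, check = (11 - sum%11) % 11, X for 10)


Weighted sum: 348
348 mod 11 = 7

Check digit: 4


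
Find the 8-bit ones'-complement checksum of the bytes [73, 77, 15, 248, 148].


Sum = 561 mod 256 = 49
Complement = 206

206


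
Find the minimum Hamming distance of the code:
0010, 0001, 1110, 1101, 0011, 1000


Comparing all pairs, minimum distance: 1
Can detect 0 errors, correct 0 errors

1


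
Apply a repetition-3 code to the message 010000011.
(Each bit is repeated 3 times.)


Each bit -> 3 copies

000111000000000000000111111


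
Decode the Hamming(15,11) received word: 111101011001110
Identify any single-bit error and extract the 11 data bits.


Syndrome = 12: error at position 12

Data: 10101000110 (corrected bit 12)


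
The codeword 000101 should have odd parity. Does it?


Number of 1s: 2

No, parity error (2 ones)


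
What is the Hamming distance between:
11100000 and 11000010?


XOR: 00100010
Count of 1s: 2

2


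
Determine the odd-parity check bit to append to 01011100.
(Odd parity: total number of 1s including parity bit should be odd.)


Number of 1s in data: 4
Parity bit: 1

1


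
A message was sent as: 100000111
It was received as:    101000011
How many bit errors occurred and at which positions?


XOR: 001000100

2 error(s) at position(s): 2, 6


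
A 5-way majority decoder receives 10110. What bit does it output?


Ones: 3 out of 5
Threshold: 3

1 (3/5 voted 1)


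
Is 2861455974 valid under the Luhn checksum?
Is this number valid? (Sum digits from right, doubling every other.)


Luhn sum = 48
48 mod 10 = 8

Invalid (Luhn sum mod 10 = 8)


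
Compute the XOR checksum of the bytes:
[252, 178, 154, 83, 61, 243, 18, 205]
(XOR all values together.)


XOR chain: 252 ^ 178 ^ 154 ^ 83 ^ 61 ^ 243 ^ 18 ^ 205 = 150

150


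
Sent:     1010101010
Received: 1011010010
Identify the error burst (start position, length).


XOR: 0001111000

Burst at position 3, length 4


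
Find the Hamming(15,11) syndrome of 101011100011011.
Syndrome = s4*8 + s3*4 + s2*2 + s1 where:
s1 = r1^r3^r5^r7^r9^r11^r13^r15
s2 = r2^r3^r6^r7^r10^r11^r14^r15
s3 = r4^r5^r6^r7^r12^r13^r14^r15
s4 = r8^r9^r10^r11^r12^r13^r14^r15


s1=0, s2=0, s3=0, s4=0

Syndrome = 0 (no error)


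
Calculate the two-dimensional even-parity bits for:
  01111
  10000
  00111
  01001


Row parities: 0110
Column parities: 10001

Row P: 0110, Col P: 10001, Corner: 0


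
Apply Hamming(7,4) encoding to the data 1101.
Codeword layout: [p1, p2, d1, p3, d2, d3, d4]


Parity bits: p1=1, p2=0, p3=0

1010101


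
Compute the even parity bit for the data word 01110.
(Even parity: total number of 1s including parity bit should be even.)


Number of 1s in data: 3
Parity bit: 1

1


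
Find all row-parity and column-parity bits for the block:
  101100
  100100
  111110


Row parities: 101
Column parities: 110110

Row P: 101, Col P: 110110, Corner: 0


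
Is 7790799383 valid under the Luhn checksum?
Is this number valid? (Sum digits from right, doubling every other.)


Luhn sum = 57
57 mod 10 = 7

Invalid (Luhn sum mod 10 = 7)


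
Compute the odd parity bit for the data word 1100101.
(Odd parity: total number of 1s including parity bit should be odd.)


Number of 1s in data: 4
Parity bit: 1

1


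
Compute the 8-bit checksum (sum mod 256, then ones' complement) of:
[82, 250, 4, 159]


Sum = 495 mod 256 = 239
Complement = 16

16


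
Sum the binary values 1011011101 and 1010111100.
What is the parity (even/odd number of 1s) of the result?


1011011101 = 733
1010111100 = 700
Sum = 1433 = 10110011001
1s count = 6

even parity (6 ones in 10110011001)


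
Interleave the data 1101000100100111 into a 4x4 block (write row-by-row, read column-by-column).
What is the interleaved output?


Matrix:
  1101
  0001
  0010
  0111
Read columns: 1000100100111101

1000100100111101


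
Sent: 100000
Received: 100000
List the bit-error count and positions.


XOR: 000000

0 errors (received matches sent)


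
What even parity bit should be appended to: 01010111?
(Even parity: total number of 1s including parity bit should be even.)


Number of 1s in data: 5
Parity bit: 1

1


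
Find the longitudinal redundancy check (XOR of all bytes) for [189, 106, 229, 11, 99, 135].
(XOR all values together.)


XOR chain: 189 ^ 106 ^ 229 ^ 11 ^ 99 ^ 135 = 221

221


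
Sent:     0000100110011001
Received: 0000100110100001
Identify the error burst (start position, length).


XOR: 0000000000111000

Burst at position 10, length 3


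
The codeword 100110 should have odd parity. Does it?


Number of 1s: 3

Yes, parity is correct (3 ones)


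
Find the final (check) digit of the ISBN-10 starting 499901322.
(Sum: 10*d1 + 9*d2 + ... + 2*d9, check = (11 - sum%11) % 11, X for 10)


Weighted sum: 283
283 mod 11 = 8

Check digit: 3


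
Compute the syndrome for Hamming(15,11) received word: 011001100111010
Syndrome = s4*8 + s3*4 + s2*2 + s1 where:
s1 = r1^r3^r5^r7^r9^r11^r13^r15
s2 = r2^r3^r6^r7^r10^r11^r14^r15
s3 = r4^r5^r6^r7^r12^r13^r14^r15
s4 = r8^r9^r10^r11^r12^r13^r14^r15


s1=1, s2=1, s3=0, s4=0

Syndrome = 3 (error at position 3)


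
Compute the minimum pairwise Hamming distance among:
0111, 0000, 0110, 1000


Comparing all pairs, minimum distance: 1
Can detect 0 errors, correct 0 errors

1


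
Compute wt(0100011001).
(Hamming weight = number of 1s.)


Counting 1s in 0100011001

4


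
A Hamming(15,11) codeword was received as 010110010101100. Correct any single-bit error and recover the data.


Syndrome = 0: no error detected

Data: 01000101100 (no errors)


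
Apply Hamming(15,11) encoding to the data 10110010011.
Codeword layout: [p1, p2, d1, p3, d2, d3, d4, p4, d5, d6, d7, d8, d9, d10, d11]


Parity bits: p1=0, p2=0, p3=0, p4=1

001001110010011


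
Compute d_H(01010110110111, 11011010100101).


XOR: 10001100010010
Count of 1s: 5

5


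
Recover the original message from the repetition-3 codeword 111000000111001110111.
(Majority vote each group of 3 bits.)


Groups: 111, 000, 000, 111, 001, 110, 111
Majority votes: 1001011

1001011


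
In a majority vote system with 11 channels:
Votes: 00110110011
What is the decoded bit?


Ones: 6 out of 11
Threshold: 6

1 (6/11 voted 1)


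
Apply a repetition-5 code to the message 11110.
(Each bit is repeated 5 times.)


Each bit -> 5 copies

1111111111111111111100000


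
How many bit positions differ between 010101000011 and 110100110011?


XOR: 100001110000
Count of 1s: 4

4


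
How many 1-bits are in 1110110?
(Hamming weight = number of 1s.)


Counting 1s in 1110110

5


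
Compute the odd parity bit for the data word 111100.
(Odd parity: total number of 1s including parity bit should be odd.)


Number of 1s in data: 4
Parity bit: 1

1


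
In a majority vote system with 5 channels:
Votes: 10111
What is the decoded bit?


Ones: 4 out of 5
Threshold: 3

1 (4/5 voted 1)


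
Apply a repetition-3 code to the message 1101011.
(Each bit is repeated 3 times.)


Each bit -> 3 copies

111111000111000111111


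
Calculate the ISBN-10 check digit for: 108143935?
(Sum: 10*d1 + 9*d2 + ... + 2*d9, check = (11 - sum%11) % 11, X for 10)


Weighted sum: 175
175 mod 11 = 10

Check digit: 1


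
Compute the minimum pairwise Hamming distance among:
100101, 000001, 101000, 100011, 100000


Comparing all pairs, minimum distance: 1
Can detect 0 errors, correct 0 errors

1


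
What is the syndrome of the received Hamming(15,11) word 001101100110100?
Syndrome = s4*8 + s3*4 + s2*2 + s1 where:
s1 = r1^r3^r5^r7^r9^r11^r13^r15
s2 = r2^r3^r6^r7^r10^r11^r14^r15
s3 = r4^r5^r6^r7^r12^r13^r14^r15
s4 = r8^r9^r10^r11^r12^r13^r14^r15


s1=0, s2=1, s3=0, s4=1

Syndrome = 10 (error at position 10)


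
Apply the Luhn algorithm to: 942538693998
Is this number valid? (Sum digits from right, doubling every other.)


Luhn sum = 80
80 mod 10 = 0

Valid (Luhn sum mod 10 = 0)


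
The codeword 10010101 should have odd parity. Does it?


Number of 1s: 4

No, parity error (4 ones)


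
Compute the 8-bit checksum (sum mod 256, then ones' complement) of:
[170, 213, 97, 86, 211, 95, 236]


Sum = 1108 mod 256 = 84
Complement = 171

171


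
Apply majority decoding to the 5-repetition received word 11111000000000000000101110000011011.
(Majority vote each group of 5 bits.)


Groups: 11111, 00000, 00000, 00000, 10111, 00000, 11011
Majority votes: 1000101

1000101


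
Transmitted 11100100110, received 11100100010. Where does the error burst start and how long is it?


XOR: 00000000100

Burst at position 8, length 1


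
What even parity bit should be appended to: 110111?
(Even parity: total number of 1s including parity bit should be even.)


Number of 1s in data: 5
Parity bit: 1

1


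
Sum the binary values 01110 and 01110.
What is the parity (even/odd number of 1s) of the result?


01110 = 14
01110 = 14
Sum = 28 = 11100
1s count = 3

odd parity (3 ones in 11100)


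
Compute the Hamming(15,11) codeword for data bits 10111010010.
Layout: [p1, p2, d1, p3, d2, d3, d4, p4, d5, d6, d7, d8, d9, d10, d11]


Parity bits: p1=0, p2=1, p3=1, p4=1

011101111010010


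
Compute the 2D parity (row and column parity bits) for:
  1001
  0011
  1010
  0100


Row parities: 0001
Column parities: 0100

Row P: 0001, Col P: 0100, Corner: 1


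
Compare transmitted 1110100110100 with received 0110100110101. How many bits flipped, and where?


XOR: 1000000000001

2 error(s) at position(s): 0, 12


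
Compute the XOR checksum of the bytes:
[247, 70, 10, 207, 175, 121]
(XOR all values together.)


XOR chain: 247 ^ 70 ^ 10 ^ 207 ^ 175 ^ 121 = 162

162


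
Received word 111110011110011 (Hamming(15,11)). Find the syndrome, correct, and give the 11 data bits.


Syndrome = 0: no error detected

Data: 11001110011 (no errors)


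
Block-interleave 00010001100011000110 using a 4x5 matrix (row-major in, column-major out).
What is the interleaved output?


Matrix:
  00010
  00110
  00110
  00110
Read columns: 00000000011111110000

00000000011111110000


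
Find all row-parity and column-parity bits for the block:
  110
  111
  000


Row parities: 010
Column parities: 001

Row P: 010, Col P: 001, Corner: 1


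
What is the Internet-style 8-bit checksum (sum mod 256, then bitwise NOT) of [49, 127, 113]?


Sum = 289 mod 256 = 33
Complement = 222

222


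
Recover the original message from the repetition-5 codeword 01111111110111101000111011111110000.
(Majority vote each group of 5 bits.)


Groups: 01111, 11111, 01111, 01000, 11101, 11111, 10000
Majority votes: 1110110

1110110


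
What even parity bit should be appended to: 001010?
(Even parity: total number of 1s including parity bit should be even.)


Number of 1s in data: 2
Parity bit: 0

0


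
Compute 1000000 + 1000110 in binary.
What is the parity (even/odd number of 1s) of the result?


1000000 = 64
1000110 = 70
Sum = 134 = 10000110
1s count = 3

odd parity (3 ones in 10000110)


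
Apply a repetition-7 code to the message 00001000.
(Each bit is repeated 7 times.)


Each bit -> 7 copies

00000000000000000000000000001111111000000000000000000000


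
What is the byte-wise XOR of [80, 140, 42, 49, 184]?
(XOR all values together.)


XOR chain: 80 ^ 140 ^ 42 ^ 49 ^ 184 = 127

127


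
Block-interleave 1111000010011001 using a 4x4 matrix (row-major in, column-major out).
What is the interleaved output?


Matrix:
  1111
  0000
  1001
  1001
Read columns: 1011100010001011

1011100010001011


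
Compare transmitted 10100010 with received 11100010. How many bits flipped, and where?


XOR: 01000000

1 error(s) at position(s): 1


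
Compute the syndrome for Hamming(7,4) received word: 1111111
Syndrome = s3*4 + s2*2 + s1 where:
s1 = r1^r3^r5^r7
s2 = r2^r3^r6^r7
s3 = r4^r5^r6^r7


s1=0, s2=0, s3=0

Syndrome = 0 (no error)


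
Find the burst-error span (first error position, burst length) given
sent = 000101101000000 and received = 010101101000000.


XOR: 010000000000000

Burst at position 1, length 1


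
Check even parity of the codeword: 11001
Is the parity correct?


Number of 1s: 3

No, parity error (3 ones)


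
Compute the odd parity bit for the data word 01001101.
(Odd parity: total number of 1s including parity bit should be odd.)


Number of 1s in data: 4
Parity bit: 1

1


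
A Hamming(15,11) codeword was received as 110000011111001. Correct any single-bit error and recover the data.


Syndrome = 0: no error detected

Data: 00001111001 (no errors)


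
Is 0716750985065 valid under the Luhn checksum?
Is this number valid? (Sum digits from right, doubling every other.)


Luhn sum = 43
43 mod 10 = 3

Invalid (Luhn sum mod 10 = 3)


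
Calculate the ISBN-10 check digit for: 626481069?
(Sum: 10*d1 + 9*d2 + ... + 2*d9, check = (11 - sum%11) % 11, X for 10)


Weighted sum: 243
243 mod 11 = 1

Check digit: X


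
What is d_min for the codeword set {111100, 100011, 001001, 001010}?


Comparing all pairs, minimum distance: 2
Can detect 1 errors, correct 0 errors

2


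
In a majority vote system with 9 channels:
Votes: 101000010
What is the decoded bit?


Ones: 3 out of 9
Threshold: 5

0 (3/9 voted 1)


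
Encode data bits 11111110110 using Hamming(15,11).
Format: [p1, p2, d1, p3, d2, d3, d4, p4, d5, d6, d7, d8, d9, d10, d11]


Parity bits: p1=0, p2=0, p3=1, p4=1

001111111110110


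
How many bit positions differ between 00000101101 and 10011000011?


XOR: 10011101110
Count of 1s: 7

7


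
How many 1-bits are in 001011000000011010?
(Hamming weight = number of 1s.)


Counting 1s in 001011000000011010

6


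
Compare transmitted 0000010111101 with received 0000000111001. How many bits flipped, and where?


XOR: 0000010000100

2 error(s) at position(s): 5, 10


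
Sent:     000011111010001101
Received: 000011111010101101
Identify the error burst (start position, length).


XOR: 000000000000100000

Burst at position 12, length 1


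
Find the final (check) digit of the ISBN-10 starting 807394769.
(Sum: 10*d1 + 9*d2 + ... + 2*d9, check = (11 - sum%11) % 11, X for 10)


Weighted sum: 295
295 mod 11 = 9

Check digit: 2


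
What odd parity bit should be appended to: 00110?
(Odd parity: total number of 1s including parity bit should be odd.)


Number of 1s in data: 2
Parity bit: 1

1


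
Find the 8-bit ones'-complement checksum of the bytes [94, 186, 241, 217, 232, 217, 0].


Sum = 1187 mod 256 = 163
Complement = 92

92


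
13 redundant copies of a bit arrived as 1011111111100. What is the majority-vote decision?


Ones: 10 out of 13
Threshold: 7

1 (10/13 voted 1)


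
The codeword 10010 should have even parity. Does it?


Number of 1s: 2

Yes, parity is correct (2 ones)


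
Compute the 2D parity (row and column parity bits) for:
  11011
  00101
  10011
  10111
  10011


Row parities: 00101
Column parities: 01001

Row P: 00101, Col P: 01001, Corner: 0


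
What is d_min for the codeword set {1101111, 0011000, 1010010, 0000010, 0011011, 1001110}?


Comparing all pairs, minimum distance: 2
Can detect 1 errors, correct 0 errors

2


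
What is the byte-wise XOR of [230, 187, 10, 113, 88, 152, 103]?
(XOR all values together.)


XOR chain: 230 ^ 187 ^ 10 ^ 113 ^ 88 ^ 152 ^ 103 = 129

129


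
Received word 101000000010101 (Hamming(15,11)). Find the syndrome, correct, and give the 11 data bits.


Syndrome = 11: error at position 11

Data: 10000000101 (corrected bit 11)


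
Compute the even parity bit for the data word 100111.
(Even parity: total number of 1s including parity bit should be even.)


Number of 1s in data: 4
Parity bit: 0

0


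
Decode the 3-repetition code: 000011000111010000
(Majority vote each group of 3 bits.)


Groups: 000, 011, 000, 111, 010, 000
Majority votes: 010100

010100


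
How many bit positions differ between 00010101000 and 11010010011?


XOR: 11000111011
Count of 1s: 7

7


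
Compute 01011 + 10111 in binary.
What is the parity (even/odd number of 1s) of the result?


01011 = 11
10111 = 23
Sum = 34 = 100010
1s count = 2

even parity (2 ones in 100010)


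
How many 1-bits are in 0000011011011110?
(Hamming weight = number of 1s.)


Counting 1s in 0000011011011110

8


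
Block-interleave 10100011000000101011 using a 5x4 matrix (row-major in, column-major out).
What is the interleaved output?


Matrix:
  1010
  0011
  0000
  0010
  1011
Read columns: 10001000001101101001

10001000001101101001


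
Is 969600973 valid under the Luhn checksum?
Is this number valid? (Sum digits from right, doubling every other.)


Luhn sum = 41
41 mod 10 = 1

Invalid (Luhn sum mod 10 = 1)


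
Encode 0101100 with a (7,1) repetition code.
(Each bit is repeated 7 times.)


Each bit -> 7 copies

0000000111111100000001111111111111100000000000000


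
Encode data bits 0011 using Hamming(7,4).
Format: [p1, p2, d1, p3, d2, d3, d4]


Parity bits: p1=1, p2=0, p3=0

1000011


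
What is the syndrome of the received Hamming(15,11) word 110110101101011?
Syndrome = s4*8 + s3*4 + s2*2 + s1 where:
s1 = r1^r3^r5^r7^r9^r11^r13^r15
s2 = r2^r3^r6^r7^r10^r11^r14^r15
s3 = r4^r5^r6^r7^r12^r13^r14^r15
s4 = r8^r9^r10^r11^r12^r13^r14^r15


s1=1, s2=1, s3=0, s4=1

Syndrome = 11 (error at position 11)


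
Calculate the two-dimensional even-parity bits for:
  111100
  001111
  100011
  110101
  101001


Row parities: 00101
Column parities: 001100

Row P: 00101, Col P: 001100, Corner: 0


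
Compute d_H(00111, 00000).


XOR: 00111
Count of 1s: 3

3


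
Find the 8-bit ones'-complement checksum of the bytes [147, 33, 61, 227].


Sum = 468 mod 256 = 212
Complement = 43

43


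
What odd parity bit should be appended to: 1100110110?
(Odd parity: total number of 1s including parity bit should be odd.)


Number of 1s in data: 6
Parity bit: 1

1


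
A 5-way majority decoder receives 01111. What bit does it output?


Ones: 4 out of 5
Threshold: 3

1 (4/5 voted 1)


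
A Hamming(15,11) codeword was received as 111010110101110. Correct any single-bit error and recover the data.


Syndrome = 15: error at position 15

Data: 11010101111 (corrected bit 15)


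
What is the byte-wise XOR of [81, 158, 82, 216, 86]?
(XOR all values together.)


XOR chain: 81 ^ 158 ^ 82 ^ 216 ^ 86 = 19

19


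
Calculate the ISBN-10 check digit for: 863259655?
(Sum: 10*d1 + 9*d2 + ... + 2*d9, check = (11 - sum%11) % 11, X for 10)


Weighted sum: 296
296 mod 11 = 10

Check digit: 1


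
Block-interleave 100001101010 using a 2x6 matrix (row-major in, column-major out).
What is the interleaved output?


Matrix:
  100001
  101010
Read columns: 110001000110

110001000110


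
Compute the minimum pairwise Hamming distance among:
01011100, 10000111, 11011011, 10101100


Comparing all pairs, minimum distance: 4
Can detect 3 errors, correct 1 errors

4


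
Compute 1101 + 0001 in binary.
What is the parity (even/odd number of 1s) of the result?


1101 = 13
0001 = 1
Sum = 14 = 1110
1s count = 3

odd parity (3 ones in 1110)


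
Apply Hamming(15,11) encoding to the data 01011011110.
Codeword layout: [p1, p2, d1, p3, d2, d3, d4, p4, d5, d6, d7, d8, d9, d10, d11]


Parity bits: p1=1, p2=1, p3=1, p4=1

110110111011110


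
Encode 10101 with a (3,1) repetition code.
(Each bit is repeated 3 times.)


Each bit -> 3 copies

111000111000111


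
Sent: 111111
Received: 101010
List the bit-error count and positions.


XOR: 010101

3 error(s) at position(s): 1, 3, 5


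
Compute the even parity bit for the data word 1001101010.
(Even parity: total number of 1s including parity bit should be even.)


Number of 1s in data: 5
Parity bit: 1

1


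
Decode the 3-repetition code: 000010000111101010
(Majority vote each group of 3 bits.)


Groups: 000, 010, 000, 111, 101, 010
Majority votes: 000110

000110


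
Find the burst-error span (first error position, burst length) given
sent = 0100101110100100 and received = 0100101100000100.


XOR: 0000000010100000

Burst at position 8, length 3


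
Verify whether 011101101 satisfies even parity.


Number of 1s: 6

Yes, parity is correct (6 ones)


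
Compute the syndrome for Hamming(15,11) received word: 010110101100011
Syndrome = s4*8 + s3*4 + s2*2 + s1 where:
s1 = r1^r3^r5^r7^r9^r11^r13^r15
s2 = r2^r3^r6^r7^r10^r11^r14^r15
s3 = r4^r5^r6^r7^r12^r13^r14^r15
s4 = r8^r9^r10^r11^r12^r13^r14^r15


s1=0, s2=1, s3=1, s4=0

Syndrome = 6 (error at position 6)


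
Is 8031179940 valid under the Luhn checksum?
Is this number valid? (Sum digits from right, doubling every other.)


Luhn sum = 49
49 mod 10 = 9

Invalid (Luhn sum mod 10 = 9)


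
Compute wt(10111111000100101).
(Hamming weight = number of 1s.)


Counting 1s in 10111111000100101

10


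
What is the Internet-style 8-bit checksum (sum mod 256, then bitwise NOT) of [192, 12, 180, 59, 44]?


Sum = 487 mod 256 = 231
Complement = 24

24


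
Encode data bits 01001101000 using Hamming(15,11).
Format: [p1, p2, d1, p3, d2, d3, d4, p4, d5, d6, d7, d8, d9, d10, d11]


Parity bits: p1=0, p2=1, p3=0, p4=1

010010011101000


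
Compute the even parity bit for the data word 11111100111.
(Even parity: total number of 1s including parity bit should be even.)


Number of 1s in data: 9
Parity bit: 1

1


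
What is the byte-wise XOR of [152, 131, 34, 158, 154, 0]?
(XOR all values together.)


XOR chain: 152 ^ 131 ^ 34 ^ 158 ^ 154 ^ 0 = 61

61


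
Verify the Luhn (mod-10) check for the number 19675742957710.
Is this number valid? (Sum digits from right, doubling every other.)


Luhn sum = 67
67 mod 10 = 7

Invalid (Luhn sum mod 10 = 7)


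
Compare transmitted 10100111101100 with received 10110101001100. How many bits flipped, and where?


XOR: 00010010100000

3 error(s) at position(s): 3, 6, 8


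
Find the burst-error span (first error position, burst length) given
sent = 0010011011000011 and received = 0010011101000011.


XOR: 0000000110000000

Burst at position 7, length 2


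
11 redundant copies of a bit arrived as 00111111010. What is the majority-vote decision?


Ones: 7 out of 11
Threshold: 6

1 (7/11 voted 1)


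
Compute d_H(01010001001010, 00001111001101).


XOR: 01011110000111
Count of 1s: 8

8


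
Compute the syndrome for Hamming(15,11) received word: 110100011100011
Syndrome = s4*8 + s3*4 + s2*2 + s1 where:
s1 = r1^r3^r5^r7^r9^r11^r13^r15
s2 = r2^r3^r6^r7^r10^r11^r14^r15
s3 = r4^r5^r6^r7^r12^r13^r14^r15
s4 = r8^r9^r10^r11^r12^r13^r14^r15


s1=1, s2=0, s3=1, s4=1

Syndrome = 13 (error at position 13)


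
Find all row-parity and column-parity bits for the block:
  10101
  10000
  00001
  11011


Row parities: 1110
Column parities: 11111

Row P: 1110, Col P: 11111, Corner: 1


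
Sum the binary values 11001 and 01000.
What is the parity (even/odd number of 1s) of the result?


11001 = 25
01000 = 8
Sum = 33 = 100001
1s count = 2

even parity (2 ones in 100001)


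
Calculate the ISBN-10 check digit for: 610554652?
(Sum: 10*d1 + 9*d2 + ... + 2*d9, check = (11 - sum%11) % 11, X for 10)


Weighted sum: 197
197 mod 11 = 10

Check digit: 1


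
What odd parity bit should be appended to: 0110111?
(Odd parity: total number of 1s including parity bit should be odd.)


Number of 1s in data: 5
Parity bit: 0

0


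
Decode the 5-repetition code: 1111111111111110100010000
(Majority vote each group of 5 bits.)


Groups: 11111, 11111, 11111, 01000, 10000
Majority votes: 11100

11100


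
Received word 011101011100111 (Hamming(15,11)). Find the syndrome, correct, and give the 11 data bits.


Syndrome = 4: error at position 4

Data: 10101100111 (corrected bit 4)


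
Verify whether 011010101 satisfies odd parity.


Number of 1s: 5

Yes, parity is correct (5 ones)


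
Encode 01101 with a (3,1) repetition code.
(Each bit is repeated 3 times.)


Each bit -> 3 copies

000111111000111


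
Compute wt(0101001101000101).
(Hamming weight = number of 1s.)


Counting 1s in 0101001101000101

7


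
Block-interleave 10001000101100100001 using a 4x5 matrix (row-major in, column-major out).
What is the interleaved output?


Matrix:
  10001
  00010
  11001
  00001
Read columns: 10100010000001001011

10100010000001001011


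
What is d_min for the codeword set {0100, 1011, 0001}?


Comparing all pairs, minimum distance: 2
Can detect 1 errors, correct 0 errors

2


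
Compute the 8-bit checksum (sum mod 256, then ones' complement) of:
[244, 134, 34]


Sum = 412 mod 256 = 156
Complement = 99

99


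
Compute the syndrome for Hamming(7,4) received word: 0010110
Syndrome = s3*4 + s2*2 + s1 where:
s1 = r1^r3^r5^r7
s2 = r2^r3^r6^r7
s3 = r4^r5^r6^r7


s1=0, s2=0, s3=0

Syndrome = 0 (no error)


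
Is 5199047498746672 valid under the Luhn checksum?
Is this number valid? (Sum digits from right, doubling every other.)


Luhn sum = 75
75 mod 10 = 5

Invalid (Luhn sum mod 10 = 5)


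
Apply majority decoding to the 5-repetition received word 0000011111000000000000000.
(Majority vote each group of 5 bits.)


Groups: 00000, 11111, 00000, 00000, 00000
Majority votes: 01000

01000


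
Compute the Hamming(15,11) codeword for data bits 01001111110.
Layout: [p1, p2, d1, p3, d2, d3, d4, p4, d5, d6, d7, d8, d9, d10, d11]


Parity bits: p1=0, p2=1, p3=0, p4=0

010010001111110


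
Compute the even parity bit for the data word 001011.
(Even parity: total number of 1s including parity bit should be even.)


Number of 1s in data: 3
Parity bit: 1

1


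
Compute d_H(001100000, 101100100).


XOR: 100000100
Count of 1s: 2

2


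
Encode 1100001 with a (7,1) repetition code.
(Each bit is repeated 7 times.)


Each bit -> 7 copies

1111111111111100000000000000000000000000001111111


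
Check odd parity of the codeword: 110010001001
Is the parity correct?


Number of 1s: 5

Yes, parity is correct (5 ones)


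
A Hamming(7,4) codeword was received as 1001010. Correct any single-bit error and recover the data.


Syndrome = 3: error at position 3

Data: 1010 (corrected bit 3)


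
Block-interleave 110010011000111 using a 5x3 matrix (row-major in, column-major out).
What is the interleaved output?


Matrix:
  110
  010
  011
  000
  111
Read columns: 100011110100101

100011110100101


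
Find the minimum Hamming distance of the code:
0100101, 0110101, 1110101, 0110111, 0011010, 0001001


Comparing all pairs, minimum distance: 1
Can detect 0 errors, correct 0 errors

1


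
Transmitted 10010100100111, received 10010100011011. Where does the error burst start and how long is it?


XOR: 00000000111100

Burst at position 8, length 4


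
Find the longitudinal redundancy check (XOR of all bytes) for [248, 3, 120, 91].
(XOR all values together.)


XOR chain: 248 ^ 3 ^ 120 ^ 91 = 216

216


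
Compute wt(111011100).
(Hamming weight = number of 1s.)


Counting 1s in 111011100

6


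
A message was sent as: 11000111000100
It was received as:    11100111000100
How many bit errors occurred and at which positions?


XOR: 00100000000000

1 error(s) at position(s): 2


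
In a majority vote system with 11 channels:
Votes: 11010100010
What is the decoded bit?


Ones: 5 out of 11
Threshold: 6

0 (5/11 voted 1)


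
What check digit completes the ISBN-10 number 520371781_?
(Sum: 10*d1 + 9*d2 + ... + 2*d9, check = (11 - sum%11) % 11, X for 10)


Weighted sum: 190
190 mod 11 = 3

Check digit: 8


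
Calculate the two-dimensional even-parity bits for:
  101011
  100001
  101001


Row parities: 001
Column parities: 100011

Row P: 001, Col P: 100011, Corner: 1


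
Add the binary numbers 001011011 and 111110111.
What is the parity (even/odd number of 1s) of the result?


001011011 = 91
111110111 = 503
Sum = 594 = 1001010010
1s count = 4

even parity (4 ones in 1001010010)


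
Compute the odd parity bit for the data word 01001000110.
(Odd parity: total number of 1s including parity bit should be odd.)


Number of 1s in data: 4
Parity bit: 1

1


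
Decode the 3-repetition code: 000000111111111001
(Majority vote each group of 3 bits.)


Groups: 000, 000, 111, 111, 111, 001
Majority votes: 001110

001110


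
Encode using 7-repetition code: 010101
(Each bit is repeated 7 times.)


Each bit -> 7 copies

000000011111110000000111111100000001111111


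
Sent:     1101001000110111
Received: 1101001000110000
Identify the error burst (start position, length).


XOR: 0000000000000111

Burst at position 13, length 3


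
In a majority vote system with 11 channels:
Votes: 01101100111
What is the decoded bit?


Ones: 7 out of 11
Threshold: 6

1 (7/11 voted 1)


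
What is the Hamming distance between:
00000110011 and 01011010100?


XOR: 01011100111
Count of 1s: 7

7


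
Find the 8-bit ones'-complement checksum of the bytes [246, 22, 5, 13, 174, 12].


Sum = 472 mod 256 = 216
Complement = 39

39


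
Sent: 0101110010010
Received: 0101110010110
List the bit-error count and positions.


XOR: 0000000000100

1 error(s) at position(s): 10
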